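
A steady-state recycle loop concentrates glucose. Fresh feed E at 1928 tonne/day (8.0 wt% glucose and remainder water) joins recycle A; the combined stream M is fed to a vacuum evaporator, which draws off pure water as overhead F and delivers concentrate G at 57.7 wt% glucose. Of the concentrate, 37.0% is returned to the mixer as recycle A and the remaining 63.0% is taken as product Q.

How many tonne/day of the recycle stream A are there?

Overall glucose balance (none leaves overhead): glucose in fresh feed = glucose in product, i.e. 1928×0.080 = (1−0.370)·G·0.577.
G = 154.24/(0.577×0.630) = 424.31 tonne/day.
Recycle A = 0.370×424.31 = 156.99 tonne/day.

157 tonne/day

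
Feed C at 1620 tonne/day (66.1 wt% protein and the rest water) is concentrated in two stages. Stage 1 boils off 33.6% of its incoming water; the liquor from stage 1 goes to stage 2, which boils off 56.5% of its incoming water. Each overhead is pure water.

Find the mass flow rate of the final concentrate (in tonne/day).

1229 tonne/day

water in feed = 1620×0.339 = 549.18 tonne/day.
After stage 1: water left = (1−0.336)×549.18 = 364.66; stream total = 1435.5 tonne/day.
After stage 2: water left = (1−0.565)×364.66 = 158.63; final concentrate = 1229.4 tonne/day.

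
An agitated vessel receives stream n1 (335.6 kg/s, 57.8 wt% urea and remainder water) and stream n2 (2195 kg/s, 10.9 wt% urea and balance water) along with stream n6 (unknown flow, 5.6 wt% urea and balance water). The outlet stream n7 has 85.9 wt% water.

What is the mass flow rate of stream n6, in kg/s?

Let n6 be the unknown flow. Total out = 2530.6 + n6.
water balance: 2097.4 + 0.944·n6 = 0.859·(2530.6 + n6)
(0.944 − 0.859)·n6 = 0.859×2530.6 − 2097.4 = 76.417
n6 = 76.417 / 0.085 = 899.03 kg/s

899 kg/s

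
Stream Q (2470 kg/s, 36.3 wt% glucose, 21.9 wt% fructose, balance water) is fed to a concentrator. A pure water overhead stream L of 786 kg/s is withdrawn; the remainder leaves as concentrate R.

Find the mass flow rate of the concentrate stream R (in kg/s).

1684 kg/s

Concentrate = 2470 − 786 = 1684 kg/s.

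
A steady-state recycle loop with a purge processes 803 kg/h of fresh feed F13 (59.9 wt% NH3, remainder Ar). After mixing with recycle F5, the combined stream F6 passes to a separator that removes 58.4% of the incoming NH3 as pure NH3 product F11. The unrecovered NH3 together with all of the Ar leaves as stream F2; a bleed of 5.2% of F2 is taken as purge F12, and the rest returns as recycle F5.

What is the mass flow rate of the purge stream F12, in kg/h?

Ar enters only via F13 and leaves only via the purge: 803×0.401 = 0.052×(Ar in F2), and the separator passes all Ar, so Ar in F6 = Ar in F2 = 6192.4 kg/h.
NH3 in F6: m_A = 803×0.599 + (1−0.052)·(1−0.584)·m_A, so m_A = 481/0.6056 = 794.21 kg/h.
F2 = (1−0.584)×794.21 + 6192.4 = 6522.8 kg/h.
Purge F12 = 0.052×6522.8 = 339.18 kg/h.

339.2 kg/h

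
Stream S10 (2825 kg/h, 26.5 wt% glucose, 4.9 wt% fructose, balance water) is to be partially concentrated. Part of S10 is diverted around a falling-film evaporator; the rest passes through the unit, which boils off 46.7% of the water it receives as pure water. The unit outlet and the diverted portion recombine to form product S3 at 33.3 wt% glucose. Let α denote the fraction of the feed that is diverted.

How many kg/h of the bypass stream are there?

1024 kg/h

All 2825×0.265 = 748.62 kg/h of glucose reaches S3, so S3 = 748.62/0.333 = 2248.1 kg/h and vapour = 576.88 kg/h.
The evaporator receives (1−α)·2825 of feed at 0.686 water and removes 0.467 of that water:
0.467×0.686×(1−α)×2825 = 576.88
(1−α) = 576.88/905.02 = 0.6374;  α = 0.3626.
Bypass flow = 0.3626×2825 = 1024.3 kg/h.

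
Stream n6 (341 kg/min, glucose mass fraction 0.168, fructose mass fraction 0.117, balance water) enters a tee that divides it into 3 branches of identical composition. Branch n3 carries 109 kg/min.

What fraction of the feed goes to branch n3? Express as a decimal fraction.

0.320

Fraction to n3 = 109/341 = 0.3196.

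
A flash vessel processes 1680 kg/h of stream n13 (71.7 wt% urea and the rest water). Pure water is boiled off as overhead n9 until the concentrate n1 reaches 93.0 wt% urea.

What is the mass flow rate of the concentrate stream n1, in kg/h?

urea is conserved: 1680×0.717 = 1204.6 kg/h all reports to the concentrate.
Concentrate = 1204.6/(target fraction) = 1295.2 kg/h.

1295 kg/h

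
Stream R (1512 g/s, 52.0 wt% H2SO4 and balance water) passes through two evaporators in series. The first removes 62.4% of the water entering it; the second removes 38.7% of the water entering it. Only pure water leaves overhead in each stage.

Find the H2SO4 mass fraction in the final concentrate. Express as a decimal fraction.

water in feed = 1512×0.480 = 725.76 g/s.
After stage 1: water left = (1−0.624)×725.76 = 272.89; stream total = 1059.1 g/s.
After stage 2: water left = (1−0.387)×272.89 = 167.28; final concentrate = 953.52 g/s.
H2SO4 fraction = 786.24/953.52 = 0.825.

0.825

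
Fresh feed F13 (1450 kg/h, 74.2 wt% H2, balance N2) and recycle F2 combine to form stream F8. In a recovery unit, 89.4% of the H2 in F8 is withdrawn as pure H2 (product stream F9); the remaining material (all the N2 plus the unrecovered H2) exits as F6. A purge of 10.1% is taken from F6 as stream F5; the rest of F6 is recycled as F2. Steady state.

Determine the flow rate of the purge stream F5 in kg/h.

N2 enters only via F13 and leaves only via the purge: 1450×0.258 = 0.101×(N2 in F6), and the recovery unit passes all N2, so N2 in F8 = N2 in F6 = 3704 kg/h.
H2 in F8: m_A = 1450×0.742 + (1−0.101)·(1−0.894)·m_A, so m_A = 1075.9/0.9047 = 1189.2 kg/h.
F6 = (1−0.894)×1189.2 + 3704 = 3830 kg/h.
Purge F5 = 0.101×3830 = 386.83 kg/h.

386.8 kg/h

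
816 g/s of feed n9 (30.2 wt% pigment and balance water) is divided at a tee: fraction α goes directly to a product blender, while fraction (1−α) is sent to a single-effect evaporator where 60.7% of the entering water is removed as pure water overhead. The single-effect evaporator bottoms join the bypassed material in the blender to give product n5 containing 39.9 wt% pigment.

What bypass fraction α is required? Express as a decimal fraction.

0.426

All 816×0.302 = 246.43 g/s of pigment reaches n5, so n5 = 246.43/0.399 = 617.62 g/s and vapour = 198.38 g/s.
The evaporator receives (1−α)·816 of feed at 0.698 water and removes 0.607 of that water:
0.607×0.698×(1−α)×816 = 198.38
(1−α) = 198.38/345.73 = 0.5738;  α = 0.4262.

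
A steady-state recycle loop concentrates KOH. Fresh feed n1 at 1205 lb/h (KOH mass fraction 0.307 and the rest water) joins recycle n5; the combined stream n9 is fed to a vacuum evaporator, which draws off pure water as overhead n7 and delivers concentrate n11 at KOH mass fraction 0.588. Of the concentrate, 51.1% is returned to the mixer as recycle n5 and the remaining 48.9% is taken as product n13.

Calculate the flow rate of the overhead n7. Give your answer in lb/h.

575.9 lb/h

Overall KOH balance (none leaves overhead): KOH in fresh feed = KOH in product, i.e. 1205×0.307 = (1−0.511)·n11·0.588.
n11 = 369.94/(0.588×0.489) = 1286.6 lb/h.
Recycle n5 = 0.511×1286.6 = 657.45 lb/h.
Combined feed n9 = 1205 + 657.45 = 1862.4 lb/h.
Overhead n7 = n9 − n11 = 1862.4 − 1286.6 = 575.86 lb/h.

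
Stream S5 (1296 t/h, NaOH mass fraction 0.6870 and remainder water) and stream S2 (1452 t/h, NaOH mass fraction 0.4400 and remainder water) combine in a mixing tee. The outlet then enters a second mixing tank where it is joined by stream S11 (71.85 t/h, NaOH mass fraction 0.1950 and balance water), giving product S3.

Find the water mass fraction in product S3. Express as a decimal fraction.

Overall, product flow = 2819.8 t/h.
water in = 1296×0.313 + 1452×0.560 + 71.85×0.805 = 1276.6 t/h.
water fraction in S3 = 0.4527.

0.4527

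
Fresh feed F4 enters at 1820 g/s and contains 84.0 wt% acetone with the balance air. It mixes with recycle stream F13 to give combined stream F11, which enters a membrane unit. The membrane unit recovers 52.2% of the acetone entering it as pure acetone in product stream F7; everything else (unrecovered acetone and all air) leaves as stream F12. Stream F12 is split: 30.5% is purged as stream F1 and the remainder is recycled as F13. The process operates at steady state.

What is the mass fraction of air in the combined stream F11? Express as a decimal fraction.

air enters only via F4 and leaves only via the purge: 1820×0.160 = 0.305×(air in F12), and the membrane unit passes all air, so air in F11 = air in F12 = 954.75 g/s.
acetone in F11: m_A = 1820×0.840 + (1−0.305)·(1−0.522)·m_A, so m_A = 1528.8/0.6678 = 2289.3 g/s.
F11 = 2289.3 + 954.75 = 3244.1 g/s.
air fraction in F11 = 954.75/3244.1 = 0.294.

0.294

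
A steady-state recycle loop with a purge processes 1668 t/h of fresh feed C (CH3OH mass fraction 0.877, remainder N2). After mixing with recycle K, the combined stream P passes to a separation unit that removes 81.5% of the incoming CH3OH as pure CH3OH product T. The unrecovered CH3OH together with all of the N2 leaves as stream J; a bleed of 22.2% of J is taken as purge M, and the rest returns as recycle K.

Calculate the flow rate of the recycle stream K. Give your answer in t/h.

N2 enters only via C and leaves only via the purge: 1668×0.123 = 0.222×(N2 in J), and the separation unit passes all N2, so N2 in P = N2 in J = 924.16 t/h.
CH3OH in P: m_A = 1668×0.877 + (1−0.222)·(1−0.815)·m_A, so m_A = 1462.8/0.8561 = 1708.8 t/h.
J = (1−0.815)×1708.8 + 924.16 = 1240.3 t/h.
Recycle K = (1−0.222)×1240.3 = 964.94 t/h.

964.9 t/h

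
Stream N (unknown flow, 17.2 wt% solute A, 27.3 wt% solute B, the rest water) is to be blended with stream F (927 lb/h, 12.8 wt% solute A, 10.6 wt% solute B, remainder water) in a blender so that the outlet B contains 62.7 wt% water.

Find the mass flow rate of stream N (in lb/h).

Let N be the unknown flow. Total out = 927 + N.
water balance: 710.08 + 0.555·N = 0.627·(927 + N)
(0.555 − 0.627)·N = 0.627×927 − 710.08 = -128.85
N = -128.85 / -0.072 = 1789.6 lb/h

1790 lb/h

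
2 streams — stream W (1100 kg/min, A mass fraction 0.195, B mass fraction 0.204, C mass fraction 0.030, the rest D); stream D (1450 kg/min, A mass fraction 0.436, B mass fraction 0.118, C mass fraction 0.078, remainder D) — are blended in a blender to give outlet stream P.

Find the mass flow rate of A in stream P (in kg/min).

846.7 kg/min

A out = A in = 1100×0.195 + 1450×0.436 = 846.7 kg/min.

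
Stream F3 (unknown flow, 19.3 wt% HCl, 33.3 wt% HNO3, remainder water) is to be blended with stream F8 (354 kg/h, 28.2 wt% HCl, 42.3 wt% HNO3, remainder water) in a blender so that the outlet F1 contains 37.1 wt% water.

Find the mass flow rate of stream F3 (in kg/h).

Let F3 be the unknown flow. Total out = 354 + F3.
water balance: 104.43 + 0.474·F3 = 0.371·(354 + F3)
(0.474 − 0.371)·F3 = 0.371×354 − 104.43 = 26.904
F3 = 26.904 / 0.103 = 261.2 kg/h

261.2 kg/h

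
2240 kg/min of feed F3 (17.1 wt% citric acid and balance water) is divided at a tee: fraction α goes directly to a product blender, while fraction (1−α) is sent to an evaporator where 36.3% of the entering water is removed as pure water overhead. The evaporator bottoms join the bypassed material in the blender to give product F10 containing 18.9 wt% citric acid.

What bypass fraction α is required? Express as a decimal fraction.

0.684

All 2240×0.171 = 383.04 kg/min of citric acid reaches F10, so F10 = 383.04/0.189 = 2026.7 kg/min and vapour = 213.33 kg/min.
The evaporator receives (1−α)·2240 of feed at 0.829 water and removes 0.363 of that water:
0.363×0.829×(1−α)×2240 = 213.33
(1−α) = 213.33/674.08 = 0.3165;  α = 0.6835.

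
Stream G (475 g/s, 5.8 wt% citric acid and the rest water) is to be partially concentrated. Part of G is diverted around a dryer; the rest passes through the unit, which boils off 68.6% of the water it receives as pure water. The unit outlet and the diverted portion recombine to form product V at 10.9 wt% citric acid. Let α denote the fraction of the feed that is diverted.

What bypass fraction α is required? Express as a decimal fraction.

0.276

All 475×0.058 = 27.55 g/s of citric acid reaches V, so V = 27.55/0.109 = 252.75 g/s and vapour = 222.25 g/s.
The evaporator receives (1−α)·475 of feed at 0.942 water and removes 0.686 of that water:
0.686×0.942×(1−α)×475 = 222.25
(1−α) = 222.25/306.95 = 0.7241;  α = 0.2759.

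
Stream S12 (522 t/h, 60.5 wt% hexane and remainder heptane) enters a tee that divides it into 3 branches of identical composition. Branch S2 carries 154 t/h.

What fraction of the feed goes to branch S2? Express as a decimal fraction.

0.295

Fraction to S2 = 154/522 = 0.2950.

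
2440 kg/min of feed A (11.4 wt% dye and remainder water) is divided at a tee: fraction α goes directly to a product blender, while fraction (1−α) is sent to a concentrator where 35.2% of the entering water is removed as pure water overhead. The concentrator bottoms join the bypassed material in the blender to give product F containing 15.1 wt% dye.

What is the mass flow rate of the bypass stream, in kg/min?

522.9 kg/min

All 2440×0.114 = 278.16 kg/min of dye reaches F, so F = 278.16/0.151 = 1842.1 kg/min and vapour = 597.88 kg/min.
The evaporator receives (1−α)·2440 of feed at 0.886 water and removes 0.352 of that water:
0.352×0.886×(1−α)×2440 = 597.88
(1−α) = 597.88/760.97 = 0.7857;  α = 0.2143.
Bypass flow = 0.2143×2440 = 522.93 kg/min.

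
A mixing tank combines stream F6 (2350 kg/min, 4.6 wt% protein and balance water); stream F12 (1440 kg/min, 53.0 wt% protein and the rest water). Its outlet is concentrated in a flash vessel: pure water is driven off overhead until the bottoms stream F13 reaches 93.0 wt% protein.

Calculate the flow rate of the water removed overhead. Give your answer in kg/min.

2853 kg/min

protein entering = 2350×0.046 + 1440×0.530 = 871.3 kg/min.
All protein reports to F13, so F13 = 871.3/0.930 = 936.88 kg/min.
Total feed = 3790 kg/min; overhead = 3790 − 936.88 = 2853.1 kg/min.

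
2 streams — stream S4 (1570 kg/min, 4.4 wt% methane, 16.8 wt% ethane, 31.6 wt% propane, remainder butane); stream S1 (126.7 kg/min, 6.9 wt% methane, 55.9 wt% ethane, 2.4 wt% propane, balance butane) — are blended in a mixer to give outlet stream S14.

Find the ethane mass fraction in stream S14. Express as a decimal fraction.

Total flow out = 1570 + 126.7 = 1696.7 kg/min.
ethane in = 1570×0.168 + 126.7×0.559 = 334.59 kg/min.
ethane mass fraction in S14 = 334.59/1696.7 = 0.197.

0.197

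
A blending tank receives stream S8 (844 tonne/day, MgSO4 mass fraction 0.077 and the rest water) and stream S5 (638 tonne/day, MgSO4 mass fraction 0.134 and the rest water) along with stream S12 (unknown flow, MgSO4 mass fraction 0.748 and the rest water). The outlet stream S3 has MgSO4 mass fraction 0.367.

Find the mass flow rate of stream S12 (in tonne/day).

Let S12 be the unknown flow. Total out = 1482 + S12.
MgSO4 balance: 150.48 + 0.748·S12 = 0.367·(1482 + S12)
(0.748 − 0.367)·S12 = 0.367×1482 − 150.48 = 393.41
S12 = 393.41 / 0.381 = 1032.6 tonne/day

1033 tonne/day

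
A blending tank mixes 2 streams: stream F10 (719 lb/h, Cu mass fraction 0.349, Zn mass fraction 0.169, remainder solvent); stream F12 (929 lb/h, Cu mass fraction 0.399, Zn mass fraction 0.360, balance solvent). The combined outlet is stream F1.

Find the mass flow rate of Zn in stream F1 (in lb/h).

Zn out = Zn in = 719×0.169 + 929×0.360 = 455.95 lb/h.

456 lb/h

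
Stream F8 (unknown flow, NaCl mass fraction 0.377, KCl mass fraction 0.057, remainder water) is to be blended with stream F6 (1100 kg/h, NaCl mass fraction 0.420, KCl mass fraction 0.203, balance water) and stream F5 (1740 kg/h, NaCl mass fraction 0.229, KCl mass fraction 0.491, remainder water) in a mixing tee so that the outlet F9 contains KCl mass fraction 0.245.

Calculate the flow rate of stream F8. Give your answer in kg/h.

Let F8 be the unknown flow. Total out = 2840 + F8.
KCl balance: 1077.6 + 0.057·F8 = 0.245·(2840 + F8)
(0.057 − 0.245)·F8 = 0.245×2840 − 1077.6 = -381.84
F8 = -381.84 / -0.188 = 2031.1 kg/h

2031 kg/h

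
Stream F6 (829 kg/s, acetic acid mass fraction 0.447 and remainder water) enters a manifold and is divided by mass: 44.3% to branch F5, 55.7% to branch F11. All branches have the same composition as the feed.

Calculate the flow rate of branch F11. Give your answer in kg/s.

Branch F11 flow = 0.557×829 = 461.75 kg/s.

461.8 kg/s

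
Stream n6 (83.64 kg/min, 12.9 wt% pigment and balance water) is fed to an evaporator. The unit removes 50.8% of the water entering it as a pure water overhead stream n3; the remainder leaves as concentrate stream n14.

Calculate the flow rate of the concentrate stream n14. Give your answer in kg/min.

water entering = 83.64×0.871 = 72.85 kg/min; overhead removed = 0.508×72.85 = 37.008 kg/min.
Concentrate = 83.64 − 37.008 = 46.632 kg/min.

46.63 kg/min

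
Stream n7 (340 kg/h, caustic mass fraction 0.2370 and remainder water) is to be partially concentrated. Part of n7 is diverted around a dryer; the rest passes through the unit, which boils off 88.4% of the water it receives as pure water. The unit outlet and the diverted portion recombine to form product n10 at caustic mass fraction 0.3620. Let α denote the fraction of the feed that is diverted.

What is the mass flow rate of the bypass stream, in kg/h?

165.9 kg/h

All 340×0.237 = 80.58 kg/h of caustic reaches n10, so n10 = 80.58/0.362 = 222.6 kg/h and vapour = 117.4 kg/h.
The evaporator receives (1−α)·340 of feed at 0.763 water and removes 0.884 of that water:
0.884×0.763×(1−α)×340 = 117.4
(1−α) = 117.4/229.33 = 0.5119;  α = 0.4881.
Bypass flow = 0.4881×340 = 165.94 kg/h.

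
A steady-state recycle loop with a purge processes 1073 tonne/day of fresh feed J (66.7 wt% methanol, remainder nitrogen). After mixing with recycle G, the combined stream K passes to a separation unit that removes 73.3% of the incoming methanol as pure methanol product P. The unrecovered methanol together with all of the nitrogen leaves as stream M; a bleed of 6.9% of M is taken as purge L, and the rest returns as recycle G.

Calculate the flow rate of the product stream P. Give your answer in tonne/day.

698.1 tonne/day

methanol in K: m_A = 1073×0.667 + (1−0.069)·(1−0.733)·m_A, so m_A = 715.69/0.7514 = 952.45 tonne/day.
Product P = 0.733×952.45 = 698.14 tonne/day.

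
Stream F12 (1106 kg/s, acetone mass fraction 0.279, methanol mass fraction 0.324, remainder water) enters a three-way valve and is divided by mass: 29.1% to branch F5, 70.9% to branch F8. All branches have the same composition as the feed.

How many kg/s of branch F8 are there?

784.2 kg/s

Branch F8 flow = 0.709×1106 = 784.15 kg/s.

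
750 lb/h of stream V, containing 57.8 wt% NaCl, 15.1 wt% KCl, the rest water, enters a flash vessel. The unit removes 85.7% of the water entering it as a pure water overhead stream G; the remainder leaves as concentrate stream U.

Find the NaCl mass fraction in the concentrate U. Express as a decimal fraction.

NaCl is not removed: 750×0.578 = 433.5 lb/h of NaCl enters U.
water entering = 750×0.271 = 203.25 lb/h; overhead removed = 0.857×203.25 = 174.19 lb/h.
Concentrate = 750 − 174.19 = 575.81 lb/h.
Mass fraction = 433.5/575.81 = 0.753.

0.753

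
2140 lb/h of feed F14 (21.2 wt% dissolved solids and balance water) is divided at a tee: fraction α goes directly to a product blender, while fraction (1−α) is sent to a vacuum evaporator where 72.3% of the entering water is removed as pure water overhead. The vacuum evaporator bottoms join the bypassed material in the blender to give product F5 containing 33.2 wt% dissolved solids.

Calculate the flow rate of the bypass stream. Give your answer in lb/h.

All 2140×0.212 = 453.68 lb/h of dissolved solids reaches F5, so F5 = 453.68/0.332 = 1366.5 lb/h and vapour = 773.49 lb/h.
The evaporator receives (1−α)·2140 of feed at 0.788 water and removes 0.723 of that water:
0.723×0.788×(1−α)×2140 = 773.49
(1−α) = 773.49/1219.2 = 0.6344;  α = 0.3656.
Bypass flow = 0.3656×2140 = 782.34 lb/h.

782.3 lb/h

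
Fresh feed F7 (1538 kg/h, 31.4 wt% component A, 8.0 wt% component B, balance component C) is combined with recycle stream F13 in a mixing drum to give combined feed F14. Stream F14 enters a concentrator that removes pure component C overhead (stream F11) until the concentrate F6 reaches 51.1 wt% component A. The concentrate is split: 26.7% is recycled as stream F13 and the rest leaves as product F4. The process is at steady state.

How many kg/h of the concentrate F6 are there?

Overall component A balance (none leaves overhead): component A in fresh feed = component A in product, i.e. 1538×0.314 = (1−0.267)·F6·0.511.
F6 = 482.93/(0.511×0.733) = 1289.3 kg/h.

1289 kg/h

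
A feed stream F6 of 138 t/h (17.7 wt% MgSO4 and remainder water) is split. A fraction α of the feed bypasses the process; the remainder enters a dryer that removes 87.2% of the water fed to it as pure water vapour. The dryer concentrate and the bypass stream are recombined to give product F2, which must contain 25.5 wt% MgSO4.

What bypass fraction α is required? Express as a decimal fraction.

All 138×0.177 = 24.426 t/h of MgSO4 reaches F2, so F2 = 24.426/0.255 = 95.788 t/h and vapour = 42.212 t/h.
The evaporator receives (1−α)·138 of feed at 0.823 water and removes 0.872 of that water:
0.872×0.823×(1−α)×138 = 42.212
(1−α) = 42.212/99.037 = 0.4262;  α = 0.5738.

0.574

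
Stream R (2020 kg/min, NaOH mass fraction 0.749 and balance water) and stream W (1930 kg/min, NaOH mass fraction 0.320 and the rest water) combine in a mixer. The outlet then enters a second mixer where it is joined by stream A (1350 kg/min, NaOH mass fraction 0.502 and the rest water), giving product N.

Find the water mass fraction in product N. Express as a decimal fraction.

0.470

Overall, product flow = 5300 kg/min.
water in = 2020×0.251 + 1930×0.680 + 1350×0.498 = 2491.7 kg/min.
water fraction in N = 0.470.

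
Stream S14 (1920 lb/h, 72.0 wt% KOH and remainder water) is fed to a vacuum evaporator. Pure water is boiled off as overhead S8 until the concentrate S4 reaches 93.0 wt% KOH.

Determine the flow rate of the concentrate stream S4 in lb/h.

KOH is conserved: 1920×0.720 = 1382.4 lb/h all reports to the concentrate.
Concentrate = 1382.4/(target fraction) = 1486.5 lb/h.

1486 lb/h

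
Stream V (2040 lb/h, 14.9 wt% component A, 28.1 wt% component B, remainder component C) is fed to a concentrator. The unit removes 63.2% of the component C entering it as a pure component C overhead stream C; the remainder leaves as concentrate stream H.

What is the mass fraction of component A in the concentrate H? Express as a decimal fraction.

0.2329

component A is not removed: 2040×0.149 = 303.96 lb/h of component A enters H.
component C entering = 2040×0.570 = 1162.8 lb/h; overhead removed = 0.632×1162.8 = 734.89 lb/h.
Concentrate = 2040 − 734.89 = 1305.1 lb/h.
Mass fraction = 303.96/1305.1 = 0.2329.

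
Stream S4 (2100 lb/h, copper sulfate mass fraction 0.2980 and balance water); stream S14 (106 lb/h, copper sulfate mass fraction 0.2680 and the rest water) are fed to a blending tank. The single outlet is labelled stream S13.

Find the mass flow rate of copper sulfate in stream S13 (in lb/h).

654.2 lb/h

copper sulfate out = copper sulfate in = 2100×0.298 + 106×0.268 = 654.21 lb/h.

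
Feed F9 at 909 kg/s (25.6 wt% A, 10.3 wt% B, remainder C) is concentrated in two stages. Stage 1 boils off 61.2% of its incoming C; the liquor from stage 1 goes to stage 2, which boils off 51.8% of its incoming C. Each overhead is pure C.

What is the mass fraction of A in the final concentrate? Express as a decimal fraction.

0.5346

C in feed = 909×0.641 = 582.67 kg/s.
After stage 1: C left = (1−0.612)×582.67 = 226.08; stream total = 552.41 kg/s.
After stage 2: C left = (1−0.518)×226.08 = 108.97; final concentrate = 435.3 kg/s.
A fraction = 232.7/435.3 = 0.5346.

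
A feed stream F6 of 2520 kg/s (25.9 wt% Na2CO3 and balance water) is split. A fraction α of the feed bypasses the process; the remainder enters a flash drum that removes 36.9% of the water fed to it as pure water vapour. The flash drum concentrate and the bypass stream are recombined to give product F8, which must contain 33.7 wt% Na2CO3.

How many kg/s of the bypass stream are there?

386.9 kg/s

All 2520×0.259 = 652.68 kg/s of Na2CO3 reaches F8, so F8 = 652.68/0.337 = 1936.7 kg/s and vapour = 583.26 kg/s.
The evaporator receives (1−α)·2520 of feed at 0.741 water and removes 0.369 of that water:
0.369×0.741×(1−α)×2520 = 583.26
(1−α) = 583.26/689.04 = 0.8465;  α = 0.1535.
Bypass flow = 0.1535×2520 = 386.85 kg/s.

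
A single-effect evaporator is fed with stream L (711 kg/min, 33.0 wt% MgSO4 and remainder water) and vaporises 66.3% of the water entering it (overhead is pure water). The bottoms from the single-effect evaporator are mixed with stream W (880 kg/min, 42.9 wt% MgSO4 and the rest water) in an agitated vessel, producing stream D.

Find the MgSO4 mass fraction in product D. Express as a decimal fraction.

Vapour removed = 0.663×0.670×711 = 315.83 kg/min; concentrate = 395.17 kg/min.
MgSO4 reaching the mixer = 234.63 (from concentrate) + 880×0.429 = 612.15 kg/min.
Product flow = 395.17 + 880 = 1275.2 kg/min; MgSO4 fraction = 0.480.

0.480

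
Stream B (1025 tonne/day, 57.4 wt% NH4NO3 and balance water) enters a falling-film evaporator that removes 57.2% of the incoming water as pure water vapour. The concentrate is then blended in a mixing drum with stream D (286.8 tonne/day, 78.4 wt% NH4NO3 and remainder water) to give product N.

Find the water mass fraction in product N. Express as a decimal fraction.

Vapour removed = 0.572×0.426×1025 = 249.76 tonne/day; concentrate = 775.24 tonne/day.
water reaching the mixer = 186.89 (from concentrate) + 286.8×0.216 = 248.84 tonne/day.
Product flow = 775.24 + 286.8 = 1062 tonne/day; water fraction = 0.2343.

0.2343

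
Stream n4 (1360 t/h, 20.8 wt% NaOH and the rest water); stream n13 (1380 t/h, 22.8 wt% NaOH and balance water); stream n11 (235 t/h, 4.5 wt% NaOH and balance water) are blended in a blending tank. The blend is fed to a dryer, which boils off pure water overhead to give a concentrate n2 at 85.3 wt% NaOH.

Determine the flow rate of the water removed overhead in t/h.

2262 t/h

NaOH entering = 1360×0.208 + 1380×0.228 + 235×0.045 = 608.1 t/h.
All NaOH reports to n2, so n2 = 608.1/0.853 = 712.89 t/h.
Total feed = 2975 t/h; overhead = 2975 − 712.89 = 2262.1 t/h.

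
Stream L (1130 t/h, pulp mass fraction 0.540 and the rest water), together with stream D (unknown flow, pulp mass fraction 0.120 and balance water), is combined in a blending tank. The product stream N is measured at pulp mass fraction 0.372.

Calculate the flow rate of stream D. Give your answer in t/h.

753.3 t/h

Let D be the unknown flow. Total out = 1130 + D.
pulp balance: 610.2 + 0.120·D = 0.372·(1130 + D)
(0.120 − 0.372)·D = 0.372×1130 − 610.2 = -189.84
D = -189.84 / -0.252 = 753.33 t/h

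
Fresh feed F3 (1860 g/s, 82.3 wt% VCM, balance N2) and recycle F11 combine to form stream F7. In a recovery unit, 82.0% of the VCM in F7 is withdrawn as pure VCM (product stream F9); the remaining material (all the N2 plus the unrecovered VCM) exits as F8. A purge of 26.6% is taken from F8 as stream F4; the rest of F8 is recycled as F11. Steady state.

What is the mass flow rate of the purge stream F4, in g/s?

413.7 g/s

N2 enters only via F3 and leaves only via the purge: 1860×0.177 = 0.266×(N2 in F8), and the recovery unit passes all N2, so N2 in F7 = N2 in F8 = 1237.7 g/s.
VCM in F7: m_A = 1860×0.823 + (1−0.266)·(1−0.820)·m_A, so m_A = 1530.8/0.8679 = 1763.8 g/s.
F8 = (1−0.820)×1763.8 + 1237.7 = 1555.2 g/s.
Purge F4 = 0.266×1555.2 = 413.67 g/s.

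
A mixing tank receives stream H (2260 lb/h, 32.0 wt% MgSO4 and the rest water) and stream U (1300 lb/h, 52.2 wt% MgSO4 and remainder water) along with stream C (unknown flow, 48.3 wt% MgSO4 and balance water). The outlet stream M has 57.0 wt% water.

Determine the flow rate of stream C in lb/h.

Let C be the unknown flow. Total out = 3560 + C.
water balance: 2158.2 + 0.517·C = 0.570·(3560 + C)
(0.517 − 0.570)·C = 0.570×3560 − 2158.2 = -129
C = -129 / -0.053 = 2434 lb/h

2434 lb/h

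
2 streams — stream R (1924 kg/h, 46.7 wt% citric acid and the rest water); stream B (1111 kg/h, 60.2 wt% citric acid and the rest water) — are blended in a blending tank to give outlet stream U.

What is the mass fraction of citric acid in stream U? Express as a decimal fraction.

Total flow out = 1924 + 1111 = 3035 kg/h.
citric acid in = 1924×0.467 + 1111×0.602 = 1567.3 kg/h.
citric acid mass fraction in U = 1567.3/3035 = 0.516.

0.516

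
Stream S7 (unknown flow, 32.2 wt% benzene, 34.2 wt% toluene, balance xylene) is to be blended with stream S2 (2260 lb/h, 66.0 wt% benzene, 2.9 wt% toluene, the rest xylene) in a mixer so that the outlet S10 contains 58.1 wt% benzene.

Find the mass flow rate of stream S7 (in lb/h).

Let S7 be the unknown flow. Total out = 2260 + S7.
benzene balance: 1491.6 + 0.322·S7 = 0.581·(2260 + S7)
(0.322 − 0.581)·S7 = 0.581×2260 − 1491.6 = -178.54
S7 = -178.54 / -0.259 = 689.34 lb/h

689.3 lb/h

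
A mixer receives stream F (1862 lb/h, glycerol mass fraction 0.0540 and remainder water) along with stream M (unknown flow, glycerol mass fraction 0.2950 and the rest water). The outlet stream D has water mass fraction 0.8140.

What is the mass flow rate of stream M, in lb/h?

Let M be the unknown flow. Total out = 1862 + M.
water balance: 1761.5 + 0.705·M = 0.814·(1862 + M)
(0.705 − 0.814)·M = 0.814×1862 − 1761.5 = -245.78
M = -245.78 / -0.109 = 2254.9 lb/h

2255 lb/h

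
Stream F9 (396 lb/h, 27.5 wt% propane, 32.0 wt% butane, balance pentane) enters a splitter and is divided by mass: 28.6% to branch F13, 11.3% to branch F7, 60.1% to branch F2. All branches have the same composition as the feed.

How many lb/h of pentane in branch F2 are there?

Branch F2 total = 0.601×396 = 238 lb/h.
pentane in F2 = 0.405×238 = 96.388 lb/h.

96.39 lb/h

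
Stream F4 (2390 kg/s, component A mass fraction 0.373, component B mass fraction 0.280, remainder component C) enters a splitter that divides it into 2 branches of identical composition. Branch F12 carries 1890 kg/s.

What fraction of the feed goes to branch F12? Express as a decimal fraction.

0.791

Fraction to F12 = 1890/2390 = 0.7908.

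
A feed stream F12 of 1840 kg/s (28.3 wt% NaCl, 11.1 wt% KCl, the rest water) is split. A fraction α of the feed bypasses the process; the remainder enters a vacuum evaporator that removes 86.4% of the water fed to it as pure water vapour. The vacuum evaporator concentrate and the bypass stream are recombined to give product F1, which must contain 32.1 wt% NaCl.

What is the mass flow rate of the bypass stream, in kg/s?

All 1840×0.283 = 520.72 kg/s of NaCl reaches F1, so F1 = 520.72/0.321 = 1622.2 kg/s and vapour = 217.82 kg/s.
The evaporator receives (1−α)·1840 of feed at 0.606 water and removes 0.864 of that water:
0.864×0.606×(1−α)×1840 = 217.82
(1−α) = 217.82/963.39 = 0.2261;  α = 0.7739.
Bypass flow = 0.7739×1840 = 1424 kg/s.

1424 kg/s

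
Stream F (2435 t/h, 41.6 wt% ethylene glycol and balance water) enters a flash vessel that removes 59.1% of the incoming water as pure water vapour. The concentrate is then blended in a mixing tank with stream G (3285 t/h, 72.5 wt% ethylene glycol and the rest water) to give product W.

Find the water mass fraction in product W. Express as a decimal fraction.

0.304

Vapour removed = 0.591×0.584×2435 = 840.43 t/h; concentrate = 1594.6 t/h.
water reaching the mixer = 581.61 (from concentrate) + 3285×0.275 = 1485 t/h.
Product flow = 1594.6 + 3285 = 4879.6 t/h; water fraction = 0.304.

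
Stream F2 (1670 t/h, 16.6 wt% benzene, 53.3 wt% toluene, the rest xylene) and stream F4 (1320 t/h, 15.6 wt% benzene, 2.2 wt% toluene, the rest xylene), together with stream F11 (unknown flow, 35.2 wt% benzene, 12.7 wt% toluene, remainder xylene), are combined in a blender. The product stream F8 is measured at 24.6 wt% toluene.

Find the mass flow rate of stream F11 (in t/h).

1543 t/h

Let F11 be the unknown flow. Total out = 2990 + F11.
toluene balance: 919.15 + 0.127·F11 = 0.246·(2990 + F11)
(0.127 − 0.246)·F11 = 0.246×2990 − 919.15 = -183.61
F11 = -183.61 / -0.119 = 1542.9 t/h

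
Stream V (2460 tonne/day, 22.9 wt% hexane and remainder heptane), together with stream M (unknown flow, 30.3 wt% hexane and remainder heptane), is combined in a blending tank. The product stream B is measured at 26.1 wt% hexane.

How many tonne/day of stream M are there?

1874 tonne/day

Let M be the unknown flow. Total out = 2460 + M.
hexane balance: 563.34 + 0.303·M = 0.261·(2460 + M)
(0.303 − 0.261)·M = 0.261×2460 − 563.34 = 78.72
M = 78.72 / 0.042 = 1874.3 tonne/day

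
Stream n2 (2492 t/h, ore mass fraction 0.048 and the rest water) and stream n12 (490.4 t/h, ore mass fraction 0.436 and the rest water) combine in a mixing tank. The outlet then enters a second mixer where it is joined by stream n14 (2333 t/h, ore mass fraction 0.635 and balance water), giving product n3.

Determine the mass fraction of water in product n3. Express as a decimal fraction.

Overall, product flow = 5315.4 t/h.
water in = 2492×0.952 + 490.4×0.564 + 2333×0.365 = 3500.5 t/h.
water fraction in n3 = 0.659.

0.659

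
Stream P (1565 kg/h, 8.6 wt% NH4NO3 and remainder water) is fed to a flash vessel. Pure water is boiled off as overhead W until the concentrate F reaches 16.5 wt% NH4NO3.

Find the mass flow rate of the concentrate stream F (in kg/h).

NH4NO3 is conserved: 1565×0.086 = 134.59 kg/h all reports to the concentrate.
Concentrate = 134.59/(target fraction) = 815.7 kg/h.

815.7 kg/h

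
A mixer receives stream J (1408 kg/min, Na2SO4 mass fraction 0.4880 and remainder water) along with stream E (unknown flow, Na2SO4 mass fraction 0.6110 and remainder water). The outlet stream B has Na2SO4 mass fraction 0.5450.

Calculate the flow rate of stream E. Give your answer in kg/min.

1216 kg/min

Let E be the unknown flow. Total out = 1408 + E.
Na2SO4 balance: 687.1 + 0.611·E = 0.545·(1408 + E)
(0.611 − 0.545)·E = 0.545×1408 − 687.1 = 80.256
E = 80.256 / 0.066 = 1216 kg/min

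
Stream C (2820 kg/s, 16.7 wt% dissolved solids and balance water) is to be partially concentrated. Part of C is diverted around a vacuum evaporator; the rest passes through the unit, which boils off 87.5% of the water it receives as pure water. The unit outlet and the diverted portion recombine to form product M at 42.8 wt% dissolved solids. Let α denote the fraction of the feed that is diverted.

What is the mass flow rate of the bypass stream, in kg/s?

All 2820×0.167 = 470.94 kg/s of dissolved solids reaches M, so M = 470.94/0.428 = 1100.3 kg/s and vapour = 1719.7 kg/s.
The evaporator receives (1−α)·2820 of feed at 0.833 water and removes 0.875 of that water:
0.875×0.833×(1−α)×2820 = 1719.7
(1−α) = 1719.7/2055.4 = 0.8366;  α = 0.1634.
Bypass flow = 0.1634×2820 = 460.65 kg/s.

460.6 kg/s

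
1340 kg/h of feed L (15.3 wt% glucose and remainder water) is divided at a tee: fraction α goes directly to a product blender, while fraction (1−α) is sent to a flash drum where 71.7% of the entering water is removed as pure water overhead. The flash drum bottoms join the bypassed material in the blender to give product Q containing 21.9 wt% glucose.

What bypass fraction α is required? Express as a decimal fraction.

0.504

All 1340×0.153 = 205.02 kg/h of glucose reaches Q, so Q = 205.02/0.219 = 936.16 kg/h and vapour = 403.84 kg/h.
The evaporator receives (1−α)·1340 of feed at 0.847 water and removes 0.717 of that water:
0.717×0.847×(1−α)×1340 = 403.84
(1−α) = 403.84/813.78 = 0.4962;  α = 0.5038.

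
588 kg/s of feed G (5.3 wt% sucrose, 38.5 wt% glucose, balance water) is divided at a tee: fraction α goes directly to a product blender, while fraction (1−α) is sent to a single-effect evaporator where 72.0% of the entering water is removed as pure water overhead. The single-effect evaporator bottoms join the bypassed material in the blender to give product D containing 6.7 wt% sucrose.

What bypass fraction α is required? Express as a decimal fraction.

All 588×0.053 = 31.164 kg/s of sucrose reaches D, so D = 31.164/0.067 = 465.13 kg/s and vapour = 122.87 kg/s.
The evaporator receives (1−α)·588 of feed at 0.562 water and removes 0.720 of that water:
0.720×0.562×(1−α)×588 = 122.87
(1−α) = 122.87/237.93 = 0.5164;  α = 0.4836.

0.484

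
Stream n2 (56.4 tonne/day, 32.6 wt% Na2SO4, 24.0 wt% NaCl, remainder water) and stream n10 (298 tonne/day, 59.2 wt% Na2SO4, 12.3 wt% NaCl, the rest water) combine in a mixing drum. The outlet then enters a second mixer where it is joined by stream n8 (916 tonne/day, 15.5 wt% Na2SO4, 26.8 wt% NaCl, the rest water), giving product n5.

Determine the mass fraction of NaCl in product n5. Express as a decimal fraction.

Overall, product flow = 1270.4 tonne/day.
NaCl in = 56.4×0.240 + 298×0.123 + 916×0.268 = 295.68 tonne/day.
NaCl fraction in n5 = 0.2327.

0.2327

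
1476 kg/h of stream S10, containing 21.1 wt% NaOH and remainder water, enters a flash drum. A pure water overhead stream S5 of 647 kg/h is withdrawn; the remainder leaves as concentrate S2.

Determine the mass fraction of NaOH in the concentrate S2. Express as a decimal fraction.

NaOH is not removed: 1476×0.211 = 311.44 kg/h of NaOH enters S2.
Concentrate = 1476 − 647 = 829 kg/h.
Mass fraction = 311.44/829 = 0.376.

0.376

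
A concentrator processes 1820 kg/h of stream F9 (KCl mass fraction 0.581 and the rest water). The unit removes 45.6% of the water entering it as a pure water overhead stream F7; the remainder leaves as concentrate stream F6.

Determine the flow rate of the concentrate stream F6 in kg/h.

1472 kg/h

water entering = 1820×0.419 = 762.58 kg/h; overhead removed = 0.456×762.58 = 347.74 kg/h.
Concentrate = 1820 − 347.74 = 1472.3 kg/h.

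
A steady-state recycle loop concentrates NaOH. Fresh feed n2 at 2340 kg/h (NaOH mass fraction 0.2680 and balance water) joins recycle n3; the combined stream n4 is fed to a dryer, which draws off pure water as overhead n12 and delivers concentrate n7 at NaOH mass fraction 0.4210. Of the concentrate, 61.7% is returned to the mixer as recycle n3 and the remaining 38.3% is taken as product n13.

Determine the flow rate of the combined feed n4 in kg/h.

Overall NaOH balance (none leaves overhead): NaOH in fresh feed = NaOH in product, i.e. 2340×0.268 = (1−0.617)·n7·0.421.
n7 = 627.12/(0.421×0.383) = 3889.3 kg/h.
Recycle n3 = 0.617×3889.3 = 2399.7 kg/h.
Combined feed n4 = 2340 + 2399.7 = 4739.7 kg/h.

4740 kg/h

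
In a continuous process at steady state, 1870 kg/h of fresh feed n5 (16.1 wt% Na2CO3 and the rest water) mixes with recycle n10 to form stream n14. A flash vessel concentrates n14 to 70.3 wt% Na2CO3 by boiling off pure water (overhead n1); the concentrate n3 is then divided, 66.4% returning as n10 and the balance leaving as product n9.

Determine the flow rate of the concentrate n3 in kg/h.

Overall Na2CO3 balance (none leaves overhead): Na2CO3 in fresh feed = Na2CO3 in product, i.e. 1870×0.161 = (1−0.664)·n3·0.703.
n3 = 301.07/(0.703×0.336) = 1274.6 kg/h.

1275 kg/h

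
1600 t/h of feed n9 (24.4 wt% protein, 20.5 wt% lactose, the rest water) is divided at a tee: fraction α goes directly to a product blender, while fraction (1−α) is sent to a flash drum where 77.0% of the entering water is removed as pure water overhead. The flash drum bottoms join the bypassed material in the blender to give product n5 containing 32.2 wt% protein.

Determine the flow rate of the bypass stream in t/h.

All 1600×0.244 = 390.4 t/h of protein reaches n5, so n5 = 390.4/0.322 = 1212.4 t/h and vapour = 387.58 t/h.
The evaporator receives (1−α)·1600 of feed at 0.551 water and removes 0.770 of that water:
0.770×0.551×(1−α)×1600 = 387.58
(1−α) = 387.58/678.83 = 0.5709;  α = 0.4291.
Bypass flow = 0.4291×1600 = 686.48 t/h.

686.5 t/h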